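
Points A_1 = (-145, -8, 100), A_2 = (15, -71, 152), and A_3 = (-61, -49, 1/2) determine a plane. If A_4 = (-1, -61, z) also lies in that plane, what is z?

206

Coplanarity requires A_1A_2 · (A_1A_3 × A_1A_4) = 0.
A_1A_2 = (160, -63, 52), A_1A_3 = (84, -41, -199/2); the triple product is linear in z with coefficient -1268 and constant term 261208.
Setting it to zero: z = 206.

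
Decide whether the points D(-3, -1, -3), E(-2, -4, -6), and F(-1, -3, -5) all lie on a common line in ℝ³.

No

DE = (1, -3, -3), DF = (2, -2, -2).
DE × DF = (0, -4, 4).
The cross product is nonzero, so the points do not lie on one line.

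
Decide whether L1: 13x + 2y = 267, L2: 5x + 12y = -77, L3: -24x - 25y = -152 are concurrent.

Yes

Intersecting L1 and L2: solving the 2×2 system gives (x, y) = (23, -16).
Substitute into L3: (-24)(23) + (-25)(-16) = -152.
This equals -152, so (23, -16) lies on all three lines and they are concurrent.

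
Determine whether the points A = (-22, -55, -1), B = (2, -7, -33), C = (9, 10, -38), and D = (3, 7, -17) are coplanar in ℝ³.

Yes

The four points are coplanar iff the 3×3 determinant with rows AB, AC, AD is zero.
Rows: (24, 48, -32), (31, 65, -37), (25, 62, -16).
Expanding along the first row: (24)(1254) − (48)(429) + (-32)(297) = 0.
Zero determinant ⇒ coplanar.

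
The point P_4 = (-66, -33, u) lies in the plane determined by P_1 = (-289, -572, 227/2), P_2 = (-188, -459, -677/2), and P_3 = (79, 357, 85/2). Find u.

-5/2

The plane through P_1, P_2, P_3 has equation 411885x − 159165y + 52245z = -44125155/2.
Substituting P_4: (52245)u + (-21931965) = -44125155/2, so u = -5/2.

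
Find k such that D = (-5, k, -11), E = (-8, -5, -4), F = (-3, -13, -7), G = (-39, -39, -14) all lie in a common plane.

Coplanarity ⇔ det[DE; DF; DG] = 0.
Expanding, this is linear in k: (-143)k + (-3575) = 0.
So k = -25.

-25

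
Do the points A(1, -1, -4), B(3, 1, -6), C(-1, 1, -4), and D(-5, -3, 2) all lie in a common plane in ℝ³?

No

A normal to the plane through A, B, C is n = AB × AC = (4, 4, 8).
The plane has equation n·P = -32. For D: n·D = -16.
-16 ≠ -32, so D is off the plane.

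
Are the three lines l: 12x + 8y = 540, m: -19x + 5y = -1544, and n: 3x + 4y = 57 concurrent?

Yes

Lines aᵢx + bᵢy = cᵢ with pairwise distinct directions are concurrent exactly when det[aᵢ bᵢ cᵢ] = 0.
Here the determinant is 0.
It vanishes, so the lines are concurrent at (71, -39).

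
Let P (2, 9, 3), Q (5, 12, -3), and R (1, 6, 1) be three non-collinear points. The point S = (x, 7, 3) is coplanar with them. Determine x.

1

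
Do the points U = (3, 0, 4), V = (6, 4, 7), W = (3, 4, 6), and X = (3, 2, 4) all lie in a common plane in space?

No

The four points are coplanar iff the 3×3 determinant with rows UV, UW, UX is zero.
Rows: (3, 4, 3), (0, 4, 2), (0, 2, 0).
Expanding along the first row: (3)(-4) − (4)(0) + (3)(0) = -12.
Nonzero ⇒ not coplanar.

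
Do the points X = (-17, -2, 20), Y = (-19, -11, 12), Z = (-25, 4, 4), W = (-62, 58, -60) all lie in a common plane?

Yes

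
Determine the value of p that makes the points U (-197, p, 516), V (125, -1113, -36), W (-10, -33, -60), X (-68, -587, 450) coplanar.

271

Coplanarity ⇔ det[UV; UW; UX] = 0.
Expanding, this is linear in p: (-70242)p + (19035582) = 0.
So p = 271.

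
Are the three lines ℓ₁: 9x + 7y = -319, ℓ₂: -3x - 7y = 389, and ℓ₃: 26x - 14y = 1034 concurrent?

No

The three lines meet at one point iff the augmented coefficient matrix [aᵢ bᵢ cᵢ] has rank < 3, i.e. its determinant vanishes.
Here the determinant is 4928.
Nonzero, so no common point exists.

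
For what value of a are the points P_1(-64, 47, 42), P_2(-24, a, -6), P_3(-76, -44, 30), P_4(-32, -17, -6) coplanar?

13

Normal to plane P_1P_3P_4: n = (3600, -960, 3680); plane equation n·P = -120960.
Requiring n·P_2 = -120960: (-960)a + (-108480) = -120960.
So a = 13.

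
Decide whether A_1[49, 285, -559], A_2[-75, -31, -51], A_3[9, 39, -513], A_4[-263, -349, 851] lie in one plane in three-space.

Yes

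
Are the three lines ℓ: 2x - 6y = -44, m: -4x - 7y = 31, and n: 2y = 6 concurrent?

Yes

Lines aᵢx + bᵢy = cᵢ with pairwise distinct directions are concurrent exactly when det[aᵢ bᵢ cᵢ] = 0.
Here the determinant is 0.
It vanishes, so the lines are concurrent at (-13, 3).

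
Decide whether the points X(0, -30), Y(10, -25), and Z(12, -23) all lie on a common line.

No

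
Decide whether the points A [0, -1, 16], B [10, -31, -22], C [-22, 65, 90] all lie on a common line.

AB = (10, -30, -38), AC = (-22, 66, 74).
AB × AC = (288, 96, 0).
The cross product is nonzero, so the points do not lie on one line.

No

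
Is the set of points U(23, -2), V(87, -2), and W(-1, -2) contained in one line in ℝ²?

Yes

UV = (64, 0), UW = (-24, 0).
det[UV; UW] = (64)(0) − (0)(-24) = 0.
The determinant is zero, so the points are collinear.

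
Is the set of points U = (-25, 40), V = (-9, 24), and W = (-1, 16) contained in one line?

Yes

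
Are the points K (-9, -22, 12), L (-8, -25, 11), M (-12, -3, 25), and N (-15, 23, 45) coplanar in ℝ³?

The four points are coplanar iff the 3×3 determinant with rows KL, KM, KN is zero.
Rows: (1, -3, -1), (-3, 19, 13), (-6, 45, 33).
Expanding along the first row: (1)(42) − (-3)(-21) + (-1)(-21) = 0.
Zero determinant ⇒ coplanar.

Yes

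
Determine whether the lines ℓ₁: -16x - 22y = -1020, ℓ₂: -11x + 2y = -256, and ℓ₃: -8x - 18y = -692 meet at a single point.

Yes

Intersecting ℓ₁ and ℓ₂: solving the 2×2 system gives (x, y) = (28, 26).
Substitute into ℓ₃: (-8)(28) + (-18)(26) = -692.
This equals -692, so (28, 26) lies on all three lines and they are concurrent.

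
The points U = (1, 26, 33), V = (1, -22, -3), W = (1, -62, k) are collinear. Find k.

-33

Collinearity requires UV × UW = 0; each component is linear in k.
The x-component gives (-48)k + (-1584) = 0, so k = -33.
The remaining components then also vanish.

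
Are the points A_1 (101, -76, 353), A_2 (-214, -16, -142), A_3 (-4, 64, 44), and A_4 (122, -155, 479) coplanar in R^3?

The four points are coplanar iff the 3×3 determinant with rows A_1A_2, A_1A_3, A_1A_4 is zero.
Rows: (-315, 60, -495), (-105, 140, -309), (21, -79, 126).
Expanding along the first row: (-315)(-6771) − (60)(-6741) + (-495)(5355) = -113400.
Nonzero ⇒ not coplanar.

No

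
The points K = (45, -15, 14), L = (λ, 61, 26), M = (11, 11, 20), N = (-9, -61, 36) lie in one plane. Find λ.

Normal to plane KMN: n = (848, 424, 2968); plane equation n·P = 73352.
Requiring n·L = 73352: (848)λ + (103032) = 73352.
So λ = -35.

-35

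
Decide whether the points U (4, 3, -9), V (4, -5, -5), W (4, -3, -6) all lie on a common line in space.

UV = (0, -8, 4), UW = (0, -6, 3).
Each component of UW is 3/4 times the corresponding component of UV, so UW = 3/4·UV and the points are collinear.

Yes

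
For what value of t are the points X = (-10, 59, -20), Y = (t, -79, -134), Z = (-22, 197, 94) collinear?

Collinearity requires XY × XZ = 0; each component is linear in t.
The y-component gives (-114)t + (228) = 0, so t = 2.
The remaining components then also vanish.

2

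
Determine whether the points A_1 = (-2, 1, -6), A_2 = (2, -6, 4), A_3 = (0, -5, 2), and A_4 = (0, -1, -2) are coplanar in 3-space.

A normal to the plane through A_1, A_2, A_3 is n = A_1A_2 × A_1A_3 = (4, -12, -10).
The plane has equation n·P = 40. For A_4: n·A_4 = 32.
32 ≠ 40, so A_4 is off the plane.

No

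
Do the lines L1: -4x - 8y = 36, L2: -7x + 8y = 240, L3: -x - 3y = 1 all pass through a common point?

No

Lines aᵢx + bᵢy = cᵢ with pairwise distinct directions are concurrent exactly when det[aᵢ bᵢ cᵢ] = 0.
Here the determinant is -4.
Nonzero, so no common point exists.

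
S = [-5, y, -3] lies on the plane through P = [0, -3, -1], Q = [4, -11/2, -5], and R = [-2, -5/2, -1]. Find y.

Coplanarity requires PQ · (PR × PS) = 0.
PQ = (4, -5/2, -4), PR = (-2, 1/2, 0); the triple product is linear in y with coefficient 8 and constant term 20.
Setting it to zero: y = -5/2.

-5/2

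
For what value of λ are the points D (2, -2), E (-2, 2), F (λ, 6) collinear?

-6

Collinearity: (F − D) must be parallel to (E − D) = (-4, 4).
Cross-multiplying the components: (λ − 2)·(4) = (8)·(-4).
Solving gives λ = -6.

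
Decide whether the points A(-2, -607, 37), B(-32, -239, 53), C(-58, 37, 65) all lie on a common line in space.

No

AB = (-30, 368, 16), AC = (-56, 644, 28).
Comparing components 3 and 1: (16)(-56) − (-30)(28) = -56 ≠ 0, so AB and AC are not parallel and the points are not collinear.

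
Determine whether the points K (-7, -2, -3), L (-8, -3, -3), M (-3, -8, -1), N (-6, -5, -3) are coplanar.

A normal to the plane through K, L, M is n = KL × KM = (-2, 2, 10).
The plane has equation n·P = -20. For N: n·N = -28.
-28 ≠ -20, so N is off the plane.

No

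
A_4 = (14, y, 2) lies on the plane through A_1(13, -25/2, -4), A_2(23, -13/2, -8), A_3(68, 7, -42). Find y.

-13/2

Coplanarity requires A_1A_2 · (A_1A_3 × A_1A_4) = 0.
A_1A_2 = (10, 6, -4), A_1A_3 = (55, 39/2, -38); the triple product is linear in y with coefficient 160 and constant term 1040.
Setting it to zero: y = -13/2.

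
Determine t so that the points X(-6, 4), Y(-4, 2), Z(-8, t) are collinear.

6

Collinearity: (Z − X) must be parallel to (Y − X) = (2, -2).
Cross-multiplying the components: (t − 4)·(2) = (-2)·(-2).
Solving gives t = 6.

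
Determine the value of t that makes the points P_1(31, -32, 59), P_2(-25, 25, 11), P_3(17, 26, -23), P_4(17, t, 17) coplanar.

Coplanarity ⇔ det[P_1P_2; P_1P_3; P_1P_4] = 0.
Expanding, this is linear in t: (-3920)t + (3920) = 0.
So t = 1.

1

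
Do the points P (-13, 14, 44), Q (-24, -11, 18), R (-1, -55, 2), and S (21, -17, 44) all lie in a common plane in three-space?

No

A normal to the plane through P, Q, R is n = PQ × PR = (-744, -774, 1059).
The plane has equation n·X = 45432. For S: n·S = 44130.
44130 ≠ 45432, so S is off the plane.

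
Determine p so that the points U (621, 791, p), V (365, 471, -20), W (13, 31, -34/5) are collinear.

-148/5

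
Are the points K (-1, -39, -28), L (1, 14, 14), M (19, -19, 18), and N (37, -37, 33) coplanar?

With K as base: KL = (2, 53, 42), KM = (20, 20, 46), KN = (38, 2, 61).
KM × KN = (1128, 528, -720).
KL · (KM × KN) = 0.
The scalar triple product vanishes, so the four points are coplanar.

Yes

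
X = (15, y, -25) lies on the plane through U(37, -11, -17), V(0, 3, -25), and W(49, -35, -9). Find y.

Coplanarity requires UV · (UW × UX) = 0.
UV = (-37, 14, -8), UW = (12, -24, 8); the triple product is linear in y with coefficient 200 and constant term -1800.
Setting it to zero: y = 9.

9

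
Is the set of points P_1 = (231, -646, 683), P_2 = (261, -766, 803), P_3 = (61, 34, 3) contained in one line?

P_1P_2 = (30, -120, 120), P_1P_3 = (-170, 680, -680).
P_1P_2 × P_1P_3 = (0, 0, 0).
The cross product vanishes, so the three points are collinear.

Yes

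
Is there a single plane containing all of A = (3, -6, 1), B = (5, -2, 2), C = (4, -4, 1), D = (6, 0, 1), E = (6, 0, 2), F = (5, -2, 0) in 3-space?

The plane through A, B, C has normal n = AB × AC = (-2, 1, 0) and equation n·P = -12.
Checking the remaining points: n·D = -12, n·E = -12, n·F = -12.
All equal -12, so all 6 points lie in one plane.

Yes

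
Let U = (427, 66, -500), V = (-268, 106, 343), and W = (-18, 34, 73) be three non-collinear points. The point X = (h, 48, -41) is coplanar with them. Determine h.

67

Coplanarity requires UV · (UW × UX) = 0.
UV = (-695, 40, 843), UW = (-445, -32, 573); the triple product is linear in h with coefficient 49896 and constant term -3343032.
Setting it to zero: h = 67.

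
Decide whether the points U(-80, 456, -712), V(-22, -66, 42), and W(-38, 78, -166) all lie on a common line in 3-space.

Yes

UV = (58, -522, 754), UW = (42, -378, 546).
Each component of UW is 21/29 times the corresponding component of UV, so UW = 21/29·UV and the points are collinear.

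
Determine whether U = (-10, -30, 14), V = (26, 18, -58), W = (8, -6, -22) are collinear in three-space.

Yes

UV = (36, 48, -72), UW = (18, 24, -36).
UV × UW = (0, 0, 0).
The cross product vanishes, so the three points are collinear.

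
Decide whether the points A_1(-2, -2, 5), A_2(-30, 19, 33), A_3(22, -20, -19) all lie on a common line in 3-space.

A_1A_2 = (-28, 21, 28), A_1A_3 = (24, -18, -24).
Each component of A_1A_3 is -6/7 times the corresponding component of A_1A_2, so A_1A_3 = -6/7·A_1A_2 and the points are collinear.

Yes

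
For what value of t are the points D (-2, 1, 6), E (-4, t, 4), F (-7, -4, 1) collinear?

Collinearity requires DE × DF = 0; each component is linear in t.
The x-component gives (-5)t + (-5) = 0, so t = -1.
The remaining components then also vanish.

-1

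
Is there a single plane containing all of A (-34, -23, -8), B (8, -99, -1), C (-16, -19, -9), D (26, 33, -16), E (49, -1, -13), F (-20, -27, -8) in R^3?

Yes

The plane through A, B, C has normal n = AB × AC = (48, 168, 1536) and equation n·P = -17784.
Checking the remaining points: n·D = -17784, n·E = -17784, n·F = -17784.
All equal -17784, so all 6 points lie in one plane.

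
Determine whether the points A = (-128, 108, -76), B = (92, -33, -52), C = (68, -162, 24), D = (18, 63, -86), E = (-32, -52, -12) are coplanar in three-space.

No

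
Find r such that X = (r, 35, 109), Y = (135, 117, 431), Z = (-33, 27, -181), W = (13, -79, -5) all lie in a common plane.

46

The points are coplanar iff XY · (XZ × XW) = 0.
Expanding, this is linear in r: (80712)r + (-3712752) = 0.
So r = 46.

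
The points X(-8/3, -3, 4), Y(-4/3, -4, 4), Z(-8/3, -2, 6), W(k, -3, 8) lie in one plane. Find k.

The points are coplanar iff XY · (XZ × XW) = 0.
Expanding, this is linear in k: (-2)k + (0) = 0.
So k = 0.

0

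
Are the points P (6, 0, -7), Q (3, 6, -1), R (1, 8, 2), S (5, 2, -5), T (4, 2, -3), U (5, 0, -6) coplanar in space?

The plane through P, Q, R has normal n = PQ × PR = (6, -3, 6) and equation n·X = -6.
Checking the remaining points: n·S = -6, n·T = 0, n·U = -6.
Since n·T = 0 ≠ -6, T is off the plane and the points are not all coplanar.

No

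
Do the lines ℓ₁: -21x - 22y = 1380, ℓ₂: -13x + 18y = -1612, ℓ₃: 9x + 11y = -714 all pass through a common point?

The three lines meet at one point iff the augmented coefficient matrix [aᵢ bᵢ cᵢ] has rank < 3, i.e. its determinant vanishes.
Here the determinant is 0.
It vanishes, so the lines are concurrent at (16, -78).

Yes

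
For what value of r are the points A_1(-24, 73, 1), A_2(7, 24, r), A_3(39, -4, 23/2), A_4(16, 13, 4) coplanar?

Coplanarity ⇔ det[A_1A_2; A_1A_3; A_1A_4] = 0.
Expanding, this is linear in r: (-700)r + (1750) = 0.
So r = 5/2.

5/2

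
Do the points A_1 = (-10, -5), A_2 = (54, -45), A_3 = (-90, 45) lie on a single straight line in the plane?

A_1A_2 = (64, -40), A_1A_3 = (-80, 50).
det[A_1A_2; A_1A_3] = (64)(50) − (-40)(-80) = 0.
The determinant is zero, so the points are collinear.

Yes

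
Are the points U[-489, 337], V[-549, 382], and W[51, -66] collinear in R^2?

UV = (-60, 45), UW = (540, -403).
If collinear, UW would be a scalar multiple of UV. But (-60)·(-403) ≠ (45)·(540) (difference -120), so they are not parallel; the points are not collinear.

No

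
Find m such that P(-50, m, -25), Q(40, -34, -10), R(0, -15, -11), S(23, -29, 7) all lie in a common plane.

The points are coplanar iff PQ · (PR × PS) = 0.
Expanding, this is linear in m: (-697)m + (7667) = 0.
So m = 11.

11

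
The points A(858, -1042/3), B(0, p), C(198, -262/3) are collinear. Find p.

-28/3

Collinearity: (B − A) must be parallel to (C − A) = (-660, 260).
Cross-multiplying the components: (p − (-1042/3))·(-660) = (-858)·(260).
Solving gives p = -28/3.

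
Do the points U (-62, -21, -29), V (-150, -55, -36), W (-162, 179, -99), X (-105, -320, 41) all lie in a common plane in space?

The four points are coplanar iff the 3×3 determinant with rows UV, UW, UX is zero.
Rows: (-88, -34, -7), (-100, 200, -70), (-43, -299, 70).
Expanding along the first row: (-88)(-6930) − (-34)(-10010) + (-7)(38500) = 0.
Zero determinant ⇒ coplanar.

Yes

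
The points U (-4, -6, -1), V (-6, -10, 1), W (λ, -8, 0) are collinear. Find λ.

-5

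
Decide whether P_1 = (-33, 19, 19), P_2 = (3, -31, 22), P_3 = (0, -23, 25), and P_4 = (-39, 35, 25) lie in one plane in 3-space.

Yes

A normal to the plane through P_1, P_2, P_3 is n = P_1P_2 × P_1P_3 = (-174, -117, 138).
The plane has equation n·P = 6141. For P_4: n·P_4 = 6141.
Equal, so P_4 lies in the plane and all four are coplanar.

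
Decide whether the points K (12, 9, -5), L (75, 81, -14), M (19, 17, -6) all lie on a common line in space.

Yes

KL = (63, 72, -9), KM = (7, 8, -1).
Each component of KM is 1/9 times the corresponding component of KL, so KM = 1/9·KL and the points are collinear.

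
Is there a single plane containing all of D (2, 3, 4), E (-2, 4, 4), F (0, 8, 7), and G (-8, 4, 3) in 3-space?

The four points are coplanar iff the 3×3 determinant with rows DE, DF, DG is zero.
Rows: (-4, 1, 0), (-2, 5, 3), (-10, 1, -1).
Expanding along the first row: (-4)(-8) − (1)(32) + (0)(48) = 0.
Zero determinant ⇒ coplanar.

Yes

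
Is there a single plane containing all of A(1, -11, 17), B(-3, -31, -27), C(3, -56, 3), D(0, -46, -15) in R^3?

No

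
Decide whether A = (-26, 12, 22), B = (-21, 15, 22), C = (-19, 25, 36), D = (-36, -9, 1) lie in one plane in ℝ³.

No

The four points are coplanar iff the 3×3 determinant with rows AB, AC, AD is zero.
Rows: (5, 3, 0), (7, 13, 14), (-10, -21, -21).
Expanding along the first row: (5)(21) − (3)(-7) + (0)(-17) = 126.
Nonzero ⇒ not coplanar.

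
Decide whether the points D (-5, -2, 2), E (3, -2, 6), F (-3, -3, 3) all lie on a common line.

DE = (8, 0, 4), DF = (2, -1, 1).
Comparing components 2 and 3: (0)(1) − (4)(-1) = 4 ≠ 0, so DE and DF are not parallel and the points are not collinear.

No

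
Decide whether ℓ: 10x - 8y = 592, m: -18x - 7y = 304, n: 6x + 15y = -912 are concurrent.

Lines aᵢx + bᵢy = cᵢ with pairwise distinct directions are concurrent exactly when det[aᵢ bᵢ cᵢ] = 0.
Here the determinant is 0.
It vanishes, so the lines are concurrent at (8, -64).

Yes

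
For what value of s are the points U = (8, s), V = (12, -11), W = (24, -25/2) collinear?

-21/2

Collinearity: (U − V) must be parallel to (W − V) = (12, -3/2).
Cross-multiplying the components: (s − (-11))·(12) = (-4)·(-3/2).
Solving gives s = -21/2.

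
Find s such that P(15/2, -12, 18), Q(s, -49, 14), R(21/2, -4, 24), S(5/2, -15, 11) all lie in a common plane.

Normal to plane PRS: n = (-38, -9, 31); plane equation n·X = 381.
Requiring n·Q = 381: (-38)s + (875) = 381.
So s = 13.

13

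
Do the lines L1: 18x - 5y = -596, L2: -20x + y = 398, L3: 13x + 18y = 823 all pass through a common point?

Yes

Intersecting L1 and L2: solving the 2×2 system gives (x, y) = (-17, 58).
Substitute into L3: (13)(-17) + (18)(58) = 823.
This equals 823, so (-17, 58) lies on all three lines and they are concurrent.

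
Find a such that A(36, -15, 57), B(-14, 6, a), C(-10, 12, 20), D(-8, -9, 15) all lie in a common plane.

Normal to plane ACD: n = (-912, -304, 912); plane equation n·P = 23712.
Requiring n·B = 23712: (912)a + (10944) = 23712.
So a = 14.

14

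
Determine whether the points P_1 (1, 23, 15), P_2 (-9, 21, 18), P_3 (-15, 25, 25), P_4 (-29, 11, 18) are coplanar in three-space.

A normal to the plane through P_1, P_2, P_3 is n = P_1P_2 × P_1P_3 = (-26, 52, -52).
The plane has equation n·P = 390. For P_4: n·P_4 = 390.
Equal, so P_4 lies in the plane and all four are coplanar.

Yes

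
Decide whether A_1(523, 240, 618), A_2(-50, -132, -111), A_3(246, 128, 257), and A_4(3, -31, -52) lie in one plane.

Yes

A normal to the plane through A_1, A_2, A_3 is n = A_1A_2 × A_1A_3 = (52644, -4920, -38868).
The plane has equation n·P = 2331588. For A_4: n·A_4 = 2331588.
Equal, so A_4 lies in the plane and all four are coplanar.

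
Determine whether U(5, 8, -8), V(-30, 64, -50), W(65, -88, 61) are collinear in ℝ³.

No

UV = (-35, 56, -42), UW = (60, -96, 69).
Comparing components 2 and 3: (56)(69) − (-42)(-96) = -168 ≠ 0, so UV and UW are not parallel and the points are not collinear.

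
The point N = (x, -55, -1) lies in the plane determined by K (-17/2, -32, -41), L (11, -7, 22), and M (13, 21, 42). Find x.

12

Coplanarity requires KL · (KM × KN) = 0.
KL = (39/2, 25, 63), KM = (43/2, 53, 83); the triple product is linear in x with coefficient -1264 and constant term 15168.
Setting it to zero: x = 12.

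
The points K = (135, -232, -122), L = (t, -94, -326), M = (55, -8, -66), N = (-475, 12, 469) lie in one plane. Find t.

321

Coplanarity ⇔ det[KL; KM; KN] = 0.
Expanding, this is linear in t: (118720)t + (-38109120) = 0.
So t = 321.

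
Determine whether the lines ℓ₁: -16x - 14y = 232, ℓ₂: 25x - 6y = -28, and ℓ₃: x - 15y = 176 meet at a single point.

Yes

Lines aᵢx + bᵢy = cᵢ with pairwise distinct directions are concurrent exactly when det[aᵢ bᵢ cᵢ] = 0.
Here the determinant is 0.
It vanishes, so the lines are concurrent at (-4, -12).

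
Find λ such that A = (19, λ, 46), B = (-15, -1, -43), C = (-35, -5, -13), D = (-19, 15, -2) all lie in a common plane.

Coplanarity ⇔ det[AB; AC; AD] = 0.
Expanding, this is linear in λ: (-700)λ + (51100) = 0.
So λ = 73.

73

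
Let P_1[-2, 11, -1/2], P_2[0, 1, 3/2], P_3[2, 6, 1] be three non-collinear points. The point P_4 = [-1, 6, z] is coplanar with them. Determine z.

1/2

A normal to the plane is n = P_1P_2 × P_1P_3 = (-5, 5, 30).
P_4 lies in the plane iff n · P_1P_4 = 0.
This gives (30)z + (-15) = 0, so z = 1/2.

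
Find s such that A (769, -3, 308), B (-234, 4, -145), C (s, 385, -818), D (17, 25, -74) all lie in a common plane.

Normal to plane ABD: n = (10010, -42490, -22820); plane equation n·P = 796600.
Requiring n·C = 796600: (10010)s + (2308110) = 796600.
So s = -151.

-151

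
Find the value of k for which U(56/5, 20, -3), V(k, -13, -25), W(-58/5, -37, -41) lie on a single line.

-2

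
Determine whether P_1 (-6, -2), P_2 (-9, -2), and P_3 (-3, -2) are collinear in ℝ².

P_1P_2 = (-3, 0), P_1P_3 = (3, 0).
Twice the signed area of △P_1P_2P_3 is (-3)(0) − (0)(3) = 0.
The triangle is degenerate (zero area), so the points are collinear.

Yes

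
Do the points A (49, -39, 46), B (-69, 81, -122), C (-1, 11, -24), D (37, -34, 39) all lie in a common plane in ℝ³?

Yes

The four points are coplanar iff the 3×3 determinant with rows AB, AC, AD is zero.
Rows: (-118, 120, -168), (-50, 50, -70), (-12, 5, -7).
Expanding along the first row: (-118)(0) − (120)(-490) + (-168)(350) = 0.
Zero determinant ⇒ coplanar.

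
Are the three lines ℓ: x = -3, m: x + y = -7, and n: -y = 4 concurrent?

Intersecting ℓ and m: solving the 2×2 system gives (x, y) = (-3, -4).
Substitute into n: (0)(-3) + (-1)(-4) = 4.
This equals 4, so (-3, -4) lies on all three lines and they are concurrent.

Yes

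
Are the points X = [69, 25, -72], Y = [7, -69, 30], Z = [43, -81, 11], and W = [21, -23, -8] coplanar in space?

Yes

The four points are coplanar iff the 3×3 determinant with rows XY, XZ, XW is zero.
Rows: (-62, -94, 102), (-26, -106, 83), (-48, -48, 64).
Expanding along the first row: (-62)(-2800) − (-94)(2320) + (102)(-3840) = 0.
Zero determinant ⇒ coplanar.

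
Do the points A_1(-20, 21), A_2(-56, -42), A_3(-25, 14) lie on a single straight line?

A_1A_2 = (-36, -63), A_1A_3 = (-5, -7).
det[A_1A_2; A_1A_3] = (-36)(-7) − (-63)(-5) = -63.
The determinant is nonzero, so they are not collinear.

No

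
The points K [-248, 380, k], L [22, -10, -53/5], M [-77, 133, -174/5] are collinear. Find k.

-383/5

Direction LM = (-99, 143, -121/5). From the x-coordinate of K, the parameter along the line is τ = (-248 − 22)/(-99) = 30/11.
Then k = (-53/5) + 30/11·(-121/5) = -383/5.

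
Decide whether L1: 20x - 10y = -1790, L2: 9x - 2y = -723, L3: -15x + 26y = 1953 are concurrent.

Yes

Intersecting L1 and L2: solving the 2×2 system gives (x, y) = (-73, 33).
Substitute into L3: (-15)(-73) + (26)(33) = 1953.
This equals 1953, so (-73, 33) lies on all three lines and they are concurrent.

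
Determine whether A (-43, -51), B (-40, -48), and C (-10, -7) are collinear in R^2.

AB = (3, 3), AC = (33, 44).
If collinear, AC would be a scalar multiple of AB. But (3)·(44) ≠ (3)·(33) (difference 33), so they are not parallel; the points are not collinear.

No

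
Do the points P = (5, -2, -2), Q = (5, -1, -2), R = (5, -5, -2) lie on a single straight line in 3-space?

Yes

PQ = (0, 1, 0), PR = (0, -3, 0).
Each component of PR is -3 times the corresponding component of PQ, so PR = -3·PQ and the points are collinear.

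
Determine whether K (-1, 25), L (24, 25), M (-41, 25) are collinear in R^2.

Yes

KL = (25, 0), KM = (-40, 0).
det[KL; KM] = (25)(0) − (0)(-40) = 0.
The determinant is zero, so the points are collinear.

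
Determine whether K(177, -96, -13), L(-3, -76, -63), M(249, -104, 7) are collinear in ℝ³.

KL = (-180, 20, -50), KM = (72, -8, 20).
KL × KM = (0, 0, 0).
The cross product vanishes, so the three points are collinear.

Yes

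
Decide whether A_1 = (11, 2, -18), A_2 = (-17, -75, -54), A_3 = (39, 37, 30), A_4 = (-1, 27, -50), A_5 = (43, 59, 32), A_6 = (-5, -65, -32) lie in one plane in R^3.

The plane through A_1, A_2, A_3 has normal n = A_1A_2 × A_1A_3 = (-2436, 336, 1176) and equation n·P = -47292.
Checking the remaining points: n·A_4 = -47292, n·A_5 = -47292, n·A_6 = -47292.
All equal -47292, so all 6 points lie in one plane.

Yes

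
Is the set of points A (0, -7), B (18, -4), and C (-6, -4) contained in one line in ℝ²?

No

AB = (18, 3), AC = (-6, 3).
det[AB; AC] = (18)(3) − (3)(-6) = 72.
The determinant is nonzero, so they are not collinear.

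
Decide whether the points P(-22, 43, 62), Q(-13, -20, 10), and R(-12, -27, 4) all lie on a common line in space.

PQ = (9, -63, -52), PR = (10, -70, -58).
Comparing components 2 and 3: (-63)(-58) − (-52)(-70) = 14 ≠ 0, so PQ and PR are not parallel and the points are not collinear.

No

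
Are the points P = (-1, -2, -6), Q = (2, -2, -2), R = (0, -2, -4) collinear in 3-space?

No

PQ = (3, 0, 4), PR = (1, 0, 2).
Comparing components 3 and 1: (4)(1) − (3)(2) = -2 ≠ 0, so PQ and PR are not parallel and the points are not collinear.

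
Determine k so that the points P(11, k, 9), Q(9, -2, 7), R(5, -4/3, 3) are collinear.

-7/3

Direction QR = (-4, 2/3, -4). From the x-coordinate of P, the parameter along the line is τ = (11 − 9)/(-4) = -1/2.
Then k = (-2) + (-1/2)·(2/3) = -7/3.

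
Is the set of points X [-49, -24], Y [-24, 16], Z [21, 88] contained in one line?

XY = (25, 40), XZ = (70, 112).
det[XY; XZ] = (25)(112) − (40)(70) = 0.
The determinant is zero, so the points are collinear.

Yes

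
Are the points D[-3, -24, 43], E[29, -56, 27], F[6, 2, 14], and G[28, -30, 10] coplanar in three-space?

Yes

With D as base: DE = (32, -32, -16), DF = (9, 26, -29), DG = (31, -6, -33).
DF × DG = (-1032, -602, -860).
DE · (DF × DG) = 0.
The scalar triple product vanishes, so the four points are coplanar.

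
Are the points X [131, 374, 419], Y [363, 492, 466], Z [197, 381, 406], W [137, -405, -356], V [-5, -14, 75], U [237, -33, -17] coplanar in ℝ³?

Yes

The plane through X, Y, Z has normal n = XY × XZ = (-1863, 6118, -6164) and equation n·P = -538637.
Checking the remaining points: n·W = -538637, n·V = -538637, n·U = -538637.
All equal -538637, so all 6 points lie in one plane.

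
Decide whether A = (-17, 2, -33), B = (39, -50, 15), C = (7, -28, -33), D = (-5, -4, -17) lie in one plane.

The four points are coplanar iff the 3×3 determinant with rows AB, AC, AD is zero.
Rows: (56, -52, 48), (24, -30, 0), (12, -6, 16).
Expanding along the first row: (56)(-480) − (-52)(384) + (48)(216) = 3456.
Nonzero ⇒ not coplanar.

No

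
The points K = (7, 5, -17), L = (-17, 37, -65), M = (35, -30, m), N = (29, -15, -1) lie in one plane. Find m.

32

Coplanarity ⇔ det[KL; KM; KN] = 0.
Expanding, this is linear in m: (224)m + (-7168) = 0.
So m = 32.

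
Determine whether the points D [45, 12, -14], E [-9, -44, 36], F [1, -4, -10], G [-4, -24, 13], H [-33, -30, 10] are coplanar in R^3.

The plane through D, E, F has normal n = DE × DF = (576, -1984, -1600) and equation n·P = 24512.
Checking the remaining points: n·G = 24512, n·H = 24512.
All equal 24512, so all 5 points lie in one plane.

Yes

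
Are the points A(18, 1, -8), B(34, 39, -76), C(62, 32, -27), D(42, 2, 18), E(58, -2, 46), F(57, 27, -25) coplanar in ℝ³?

No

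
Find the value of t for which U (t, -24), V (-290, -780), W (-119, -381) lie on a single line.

34

The three points are collinear iff det[UV; UW] = 0.
This determinant is linear in t: (-399)t + (13566) = 0, so t = 34.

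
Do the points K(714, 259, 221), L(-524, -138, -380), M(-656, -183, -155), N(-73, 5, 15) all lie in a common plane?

A normal to the plane through K, L, M is n = KL × KM = (-116370, 357882, 3306).
The plane has equation n·P = 10333884. For N: n·N = 10334010.
10334010 ≠ 10333884, so N is off the plane.

No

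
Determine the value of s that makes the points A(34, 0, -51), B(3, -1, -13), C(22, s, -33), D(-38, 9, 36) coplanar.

The points are coplanar iff AB · (AC × AD) = 0.
Expanding, this is linear in s: (39)s + (1170) = 0.
So s = -30.

-30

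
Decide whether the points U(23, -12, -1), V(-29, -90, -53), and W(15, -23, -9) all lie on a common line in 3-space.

No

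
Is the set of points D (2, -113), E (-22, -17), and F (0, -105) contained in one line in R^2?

DE = (-24, 96), DF = (-2, 8).
Twice the signed area of △DEF is (-24)(8) − (96)(-2) = 0.
The triangle is degenerate (zero area), so the points are collinear.

Yes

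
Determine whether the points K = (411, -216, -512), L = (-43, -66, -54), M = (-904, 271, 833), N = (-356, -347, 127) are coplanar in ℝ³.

Yes

A normal to the plane through K, L, M is n = KL × KM = (-21296, 8360, -23848).
The plane has equation n·P = 1651760. For N: n·N = 1651760.
Equal, so N lies in the plane and all four are coplanar.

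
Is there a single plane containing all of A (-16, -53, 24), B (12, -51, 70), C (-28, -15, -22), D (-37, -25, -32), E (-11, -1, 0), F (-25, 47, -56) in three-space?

No

The plane through A, B, C has normal n = AB × AC = (-1840, 736, 1088) and equation n·P = 16544.
Checking the remaining points: n·D = 14864, n·E = 19504, n·F = 19664.
Since n·D = 14864 ≠ 16544, D is off the plane and the points are not all coplanar.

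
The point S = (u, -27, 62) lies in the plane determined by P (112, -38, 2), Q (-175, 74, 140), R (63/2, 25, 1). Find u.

36

A normal to the plane is n = PQ × PR = (-8806, -11396, -9065).
S lies in the plane iff n · PS = 0.
This gives (-8806)u + (317016) = 0, so u = 36.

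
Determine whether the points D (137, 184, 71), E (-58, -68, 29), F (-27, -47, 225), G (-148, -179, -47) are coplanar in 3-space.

No

A normal to the plane through D, E, F is n = DE × DF = (-48510, 36918, 3717).
The plane has equation n·P = 410949. For G: n·G = 396459.
396459 ≠ 410949, so G is off the plane.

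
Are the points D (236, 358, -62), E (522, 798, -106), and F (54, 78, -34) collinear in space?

Yes

DE = (286, 440, -44), DF = (-182, -280, 28).
DE × DF = (0, 0, 0).
The cross product vanishes, so the three points are collinear.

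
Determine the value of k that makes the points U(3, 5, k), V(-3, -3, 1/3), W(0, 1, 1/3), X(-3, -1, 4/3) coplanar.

The points are coplanar iff UV · (UW × UX) = 0.
Expanding, this is linear in k: (-6)k + (2) = 0.
So k = 1/3.

1/3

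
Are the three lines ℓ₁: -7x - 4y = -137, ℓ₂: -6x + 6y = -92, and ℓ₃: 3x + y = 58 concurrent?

No

Lines aᵢx + bᵢy = cᵢ with pairwise distinct directions are concurrent exactly when det[aᵢ bᵢ cᵢ] = 0.
Here the determinant is -80.
Nonzero, so no common point exists.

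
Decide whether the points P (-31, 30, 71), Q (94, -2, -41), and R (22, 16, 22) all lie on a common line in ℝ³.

No

PQ = (125, -32, -112), PR = (53, -14, -49).
Comparing components 3 and 1: (-112)(53) − (125)(-49) = 189 ≠ 0, so PQ and PR are not parallel and the points are not collinear.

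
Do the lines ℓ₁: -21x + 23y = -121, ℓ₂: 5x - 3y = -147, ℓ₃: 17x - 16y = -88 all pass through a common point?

The three lines meet at one point iff the augmented coefficient matrix [aᵢ bᵢ cᵢ] has rank < 3, i.e. its determinant vanishes.
Here the determinant is 0.
It vanishes, so the lines are concurrent at (-72, -71).

Yes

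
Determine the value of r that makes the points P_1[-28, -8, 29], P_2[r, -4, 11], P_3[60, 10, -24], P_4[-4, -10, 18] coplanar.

Normal to plane P_1P_3P_4: n = (-304, -304, -608); plane equation n·P = -6688.
Requiring n·P_2 = -6688: (-304)r + (-5472) = -6688.
So r = 4.

4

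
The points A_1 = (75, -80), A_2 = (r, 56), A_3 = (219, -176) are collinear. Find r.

The three points are collinear iff det[A_1A_2; A_1A_3] = 0.
This determinant is linear in r: (-96)r + (-12384) = 0, so r = -129.

-129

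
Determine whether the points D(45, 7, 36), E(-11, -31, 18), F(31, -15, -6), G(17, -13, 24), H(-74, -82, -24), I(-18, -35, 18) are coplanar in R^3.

No

The plane through D, E, F has normal n = DE × DF = (1200, -2100, 700) and equation n·P = 64500.
Checking the remaining points: n·G = 64500, n·H = 66600, n·I = 64500.
Since n·H = 66600 ≠ 64500, H is off the plane and the points are not all coplanar.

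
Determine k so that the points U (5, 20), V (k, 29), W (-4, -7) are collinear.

8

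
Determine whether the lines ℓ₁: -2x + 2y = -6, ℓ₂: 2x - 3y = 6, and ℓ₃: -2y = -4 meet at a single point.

Intersecting ℓ₁ and ℓ₂: solving the 2×2 system gives (x, y) = (3, 0).
Substitute into ℓ₃: (0)(3) + (-2)(0) = 0.
But ℓ₃ requires -4 ≠ 0, so the three lines have no common point.

No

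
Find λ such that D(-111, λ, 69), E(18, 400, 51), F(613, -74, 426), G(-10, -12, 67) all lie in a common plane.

-779

The points are coplanar iff DE · (DF × DG) = 0.
Expanding, this is linear in λ: (20020)λ + (15595580) = 0.
So λ = -779.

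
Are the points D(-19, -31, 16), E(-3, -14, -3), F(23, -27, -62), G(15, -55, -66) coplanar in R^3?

Yes

The four points are coplanar iff the 3×3 determinant with rows DE, DF, DG is zero.
Rows: (16, 17, -19), (42, 4, -78), (34, -24, -82).
Expanding along the first row: (16)(-2200) − (17)(-792) + (-19)(-1144) = 0.
Zero determinant ⇒ coplanar.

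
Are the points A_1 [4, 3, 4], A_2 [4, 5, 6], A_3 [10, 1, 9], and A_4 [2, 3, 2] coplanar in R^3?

The four points are coplanar iff the 3×3 determinant with rows A_1A_2, A_1A_3, A_1A_4 is zero.
Rows: (0, 2, 2), (6, -2, 5), (-2, 0, -2).
Expanding along the first row: (0)(4) − (2)(-2) + (2)(-4) = -4.
Nonzero ⇒ not coplanar.

No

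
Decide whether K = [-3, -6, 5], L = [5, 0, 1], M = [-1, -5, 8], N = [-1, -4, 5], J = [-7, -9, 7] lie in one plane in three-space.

The plane through K, L, M has normal n = KL × KM = (22, -32, -4) and equation n·P = 106.
Checking the remaining points: n·N = 86, n·J = 106.
Since n·N = 86 ≠ 106, N is off the plane and the points are not all coplanar.

No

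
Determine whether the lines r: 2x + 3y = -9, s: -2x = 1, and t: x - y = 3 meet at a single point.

Intersecting r and s: solving the 2×2 system gives (x, y) = (-1/2, -8/3).
Substitute into t: (1)(-1/2) + (-1)(-8/3) = 13/6.
But t requires 3 ≠ 13/6, so the three lines have no common point.

No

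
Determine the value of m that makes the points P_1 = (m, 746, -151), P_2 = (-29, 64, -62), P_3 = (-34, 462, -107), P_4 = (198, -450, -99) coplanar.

Coplanarity ⇔ det[P_1P_2; P_1P_3; P_1P_4] = 0.
Expanding, this is linear in m: (37856)m + (378560) = 0.
So m = -10.

-10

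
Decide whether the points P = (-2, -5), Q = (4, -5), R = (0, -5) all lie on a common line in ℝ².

Yes

PQ = (6, 0), PR = (2, 0).
det[PQ; PR] = (6)(0) − (0)(2) = 0.
The determinant is zero, so the points are collinear.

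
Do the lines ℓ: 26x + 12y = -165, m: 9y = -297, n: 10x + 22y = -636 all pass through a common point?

No

Intersecting ℓ and m: solving the 2×2 system gives (x, y) = (231/26, -33).
Substitute into n: (10)(231/26) + (22)(-33) = -8283/13.
But n requires -636 ≠ -8283/13, so the three lines have no common point.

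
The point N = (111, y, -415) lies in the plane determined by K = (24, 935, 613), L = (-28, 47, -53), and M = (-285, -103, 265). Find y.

Coplanarity requires KL · (KM × KN) = 0.
KL = (-52, -888, -666), KM = (-309, -1038, -348); the triple product is linear in y with coefficient 187698 and constant term 17831310.
Setting it to zero: y = -95.

-95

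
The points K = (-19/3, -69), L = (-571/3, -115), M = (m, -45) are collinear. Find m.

The three points are collinear iff det[KL; KM] = 0.
This determinant is linear in m: (46)m + (-12374/3) = 0, so m = 269/3.

269/3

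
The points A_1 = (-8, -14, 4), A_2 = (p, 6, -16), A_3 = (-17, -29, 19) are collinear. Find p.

4

Direction A_1A_3 = (-9, -15, 15). From the y-coordinate of A_2, the parameter along the line is τ = (6 − (-14))/(-15) = -4/3.
Then p = (-8) + (-4/3)·(-9) = 4.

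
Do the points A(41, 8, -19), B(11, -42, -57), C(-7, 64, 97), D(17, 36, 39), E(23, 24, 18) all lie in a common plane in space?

Yes

The plane through A, B, C has normal n = AB × AC = (-3672, 5304, -4080) and equation n·P = -30600.
Checking the remaining points: n·D = -30600, n·E = -30600.
All equal -30600, so all 5 points lie in one plane.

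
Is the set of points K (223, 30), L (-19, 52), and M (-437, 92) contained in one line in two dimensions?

No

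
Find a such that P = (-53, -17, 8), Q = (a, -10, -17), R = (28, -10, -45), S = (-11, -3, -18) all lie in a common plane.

Normal to plane PRS: n = (560, -120, 840); plane equation n·X = -20920.
Requiring n·Q = -20920: (560)a + (-13080) = -20920.
So a = -14.

-14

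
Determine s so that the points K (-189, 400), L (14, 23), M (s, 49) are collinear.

0

Collinearity: (M − K) must be parallel to (L − K) = (203, -377).
Cross-multiplying the components: (s − (-189))·(-377) = (-351)·(203).
Solving gives s = 0.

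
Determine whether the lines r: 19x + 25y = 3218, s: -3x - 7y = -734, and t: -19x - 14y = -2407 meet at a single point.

No

The three lines meet at one point iff the augmented coefficient matrix [aᵢ bᵢ cᵢ] has rank < 3, i.e. its determinant vanishes.
Here the determinant is 174.
Nonzero, so no common point exists.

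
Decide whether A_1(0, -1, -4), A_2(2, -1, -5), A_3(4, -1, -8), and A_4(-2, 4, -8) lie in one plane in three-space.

No

The four points are coplanar iff the 3×3 determinant with rows A_1A_2, A_1A_3, A_1A_4 is zero.
Rows: (2, 0, -1), (4, 0, -4), (-2, 5, -4).
Expanding along the first row: (2)(20) − (0)(-24) + (-1)(20) = 20.
Nonzero ⇒ not coplanar.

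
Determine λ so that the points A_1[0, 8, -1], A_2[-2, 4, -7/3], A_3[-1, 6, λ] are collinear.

-5/3

Direction A_1A_2 = (-2, -4, -4/3). From the x-coordinate of A_3, the parameter along the line is τ = (-1 − 0)/(-2) = 1/2.
Then λ = (-1) + 1/2·(-4/3) = -5/3.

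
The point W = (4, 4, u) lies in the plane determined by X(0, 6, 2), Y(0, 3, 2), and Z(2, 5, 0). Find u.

Coplanarity requires XY · (XZ × XW) = 0.
XY = (0, -3, 0), XZ = (2, -1, -2); the triple product is linear in u with coefficient 6 and constant term 12.
Setting it to zero: u = -2.

-2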